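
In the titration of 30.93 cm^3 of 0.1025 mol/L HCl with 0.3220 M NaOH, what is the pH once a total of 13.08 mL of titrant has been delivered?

n(acid) = 0.1025 x 0.03093 = 0.003170 mol; n(NaOH) added = 0.3220 x 0.01308 = 0.004212 mol.
Base is in excess by 0.004212 - 0.003170 = 0.001041 mol in a total volume of 0.04401 L.
[OH^-] = 0.001041/0.04401 = 0.02366 M, so pOH = 1.63 and pH = 14.00 - 1.63 = 12.37.

12.37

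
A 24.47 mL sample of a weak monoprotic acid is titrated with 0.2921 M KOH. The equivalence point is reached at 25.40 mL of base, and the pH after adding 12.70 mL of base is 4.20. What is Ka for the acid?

6.3 x 10^-5

12.70 mL is half of the equivalence volume, so this is the half-equivalence point where [HA] = [A^-].
At half-equivalence pH = pKa, so pKa = 4.20.
Ka = 10^(-4.20) = 6.3 x 10^-5.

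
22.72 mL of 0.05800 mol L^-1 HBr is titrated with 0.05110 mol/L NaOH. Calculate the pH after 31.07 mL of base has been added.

11.70

n(acid) = 0.05800 x 0.02272 = 0.001318 mol; n(NaOH) added = 0.05110 x 0.03107 = 0.001588 mol.
Base is in excess by 0.001588 - 0.001318 = 0.0002699 mol in a total volume of 0.05379 L.
[OH^-] = 0.0002699/0.05379 = 0.005018 M, so pOH = 2.30 and pH = 14.00 - 2.30 = 11.70.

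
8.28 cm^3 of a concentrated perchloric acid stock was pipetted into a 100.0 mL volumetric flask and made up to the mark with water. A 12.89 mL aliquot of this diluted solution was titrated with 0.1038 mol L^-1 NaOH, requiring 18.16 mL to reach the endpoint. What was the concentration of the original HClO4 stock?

1.77 M

n(NaOH) = 0.1038 x 0.01816 = 0.001885 mol.
n(HClO4) in the aliquot = 0.001885 mol.
[diluted HClO4] = 0.001885 / 0.01289 = 0.1462 M.
Dilution factor = 100.0/8.280 = 12.08, so [stock] = 0.1462 x 12.08 = 1.77 M.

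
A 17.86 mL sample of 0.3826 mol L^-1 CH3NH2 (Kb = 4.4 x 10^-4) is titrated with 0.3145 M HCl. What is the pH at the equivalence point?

n(CH3NH2) = 0.3826 x 0.01786 = 0.006833 mol; V(HCl) at equivalence = 0.006833/0.3145 = 0.02173 L.
At equivalence the base is fully converted to CH3NH3+; total volume = 0.03959 L, so [CH3NH3+] = 0.006833/0.03959 = 0.1726 M.
Ka(CH3NH3+) = Kw/Kb = 1.0e-14 / 4.4 x 10^-4 = 2.27e-11.
[H^+] = sqrt(Ka x [CH3NH3+]) = sqrt(2.27e-11 x 0.1726) = 1.98e-6 M.
pH = -log(1.98e-6) = 5.70.

5.70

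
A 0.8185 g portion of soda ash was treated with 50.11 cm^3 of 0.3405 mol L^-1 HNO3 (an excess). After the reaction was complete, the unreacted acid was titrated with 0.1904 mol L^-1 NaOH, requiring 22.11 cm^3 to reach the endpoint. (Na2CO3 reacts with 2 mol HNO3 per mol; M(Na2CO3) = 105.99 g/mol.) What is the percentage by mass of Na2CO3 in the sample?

Total n(HNO3) added = 0.3405 x 0.05011 = 0.01706 mol.
n(NaOH) used = 0.1904 x 0.02211 = 0.004210 mol, which equals the excess n(HNO3).
So n(HNO3) consumed by the sample = 0.01706 - 0.004210 = 0.01285 mol.
n(Na2CO3) = 0.01285 / 2 = 0.006426 mol.
mass Na2CO3 = 0.006426 x 105.99 = 0.6811 g, so %Na2CO3 = 0.6811/0.8185 x 100 = 83.2%.

83.2%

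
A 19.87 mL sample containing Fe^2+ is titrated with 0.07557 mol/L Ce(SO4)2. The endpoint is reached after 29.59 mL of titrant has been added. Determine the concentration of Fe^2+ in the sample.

n(Ce(SO4)2) = 0.07557 x 0.02959 = 0.002236 mol.
From the balanced equation, 1 mol Ce(SO4)2 reacts with 1 mol Fe^2+, so n(Fe^2+) = 0.002236 x 1/1 = 0.002236 mol.
[Fe^2+] = 0.002236 / 0.01987 L = 0.113 M.

0.113 M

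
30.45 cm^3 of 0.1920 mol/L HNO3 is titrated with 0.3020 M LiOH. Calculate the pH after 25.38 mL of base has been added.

n(acid) = 0.1920 x 0.03045 = 0.005846 mol; n(LiOH) added = 0.3020 x 0.02538 = 0.007665 mol.
Base is in excess by 0.007665 - 0.005846 = 0.001818 mol in a total volume of 0.05583 L.
[OH^-] = 0.001818/0.05583 = 0.03257 M, so pOH = 1.49 and pH = 14.00 - 1.49 = 12.51.

12.51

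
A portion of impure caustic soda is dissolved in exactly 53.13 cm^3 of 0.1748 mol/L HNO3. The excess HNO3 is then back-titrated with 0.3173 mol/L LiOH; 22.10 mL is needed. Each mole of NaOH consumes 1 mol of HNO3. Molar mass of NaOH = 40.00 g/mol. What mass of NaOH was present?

0.0910 g

Total n(HNO3) added = 0.1748 x 0.05313 = 0.009287 mol.
n(LiOH) used = 0.3173 x 0.02210 = 0.007012 mol, which equals the excess n(HNO3).
So n(HNO3) consumed by the sample = 0.009287 - 0.007012 = 0.002275 mol.
n(NaOH) = 0.002275 / 1 = 0.002275 mol.
mass = 0.002275 mol x 40.00 g/mol = 0.0910 g.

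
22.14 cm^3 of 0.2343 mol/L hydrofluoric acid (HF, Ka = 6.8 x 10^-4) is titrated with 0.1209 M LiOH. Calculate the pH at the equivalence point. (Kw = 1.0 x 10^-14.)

n(HF) = 0.2343 x 0.02214 = 0.005187 mol; V(LiOH) at equivalence = 0.005187/0.1209 = 0.04291 L.
At equivalence all the acid is converted to F-; total volume = 0.02214 + 0.04291 = 0.06505 L, so [F-] = 0.005187/0.06505 = 0.07975 M.
Kb = Kw/Ka = 1.0e-14 / 6.8 x 10^-4 = 1.47e-11.
[OH^-] = sqrt(Kb x [F-]) = sqrt(1.47e-11 x 0.07975) = 1.08e-6 M.
pOH = 5.97, so pH = 14.00 - 5.97 = 8.03.

8.03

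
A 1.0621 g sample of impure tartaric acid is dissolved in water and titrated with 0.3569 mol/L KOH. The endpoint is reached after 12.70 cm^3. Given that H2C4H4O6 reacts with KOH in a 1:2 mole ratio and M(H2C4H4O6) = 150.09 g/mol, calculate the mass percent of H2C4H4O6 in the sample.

n(KOH) = 0.3569 x 0.01270 = 0.004533 mol.
n(H2C4H4O6) = 0.004533 / 2 = 0.002266 mol.
mass of H2C4H4O6 = 0.002266 x 150.09 = 0.3402 g.
% purity = 0.3402 / 1.0621 x 100 = 32.0%.

32.0%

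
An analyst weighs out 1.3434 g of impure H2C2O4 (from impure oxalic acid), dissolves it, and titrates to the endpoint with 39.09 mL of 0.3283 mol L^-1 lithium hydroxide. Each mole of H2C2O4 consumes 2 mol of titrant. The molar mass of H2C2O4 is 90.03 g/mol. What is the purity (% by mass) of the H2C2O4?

n(LiOH) = 0.3283 x 0.03909 = 0.01283 mol.
n(H2C2O4) = 0.01283 / 2 = 0.006417 mol.
mass of H2C2O4 = 0.006417 x 90.03 = 0.5777 g.
% purity = 0.5777 / 1.3434 x 100 = 43.0%.

43.0%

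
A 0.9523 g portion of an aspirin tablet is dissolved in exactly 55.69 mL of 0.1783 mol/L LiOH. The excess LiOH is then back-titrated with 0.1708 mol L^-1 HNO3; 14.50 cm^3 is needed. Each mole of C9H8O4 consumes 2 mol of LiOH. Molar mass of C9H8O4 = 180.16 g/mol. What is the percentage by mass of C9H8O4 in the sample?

Total n(LiOH) added = 0.1783 x 0.05569 = 0.009930 mol.
n(HNO3) used = 0.1708 x 0.01450 = 0.002477 mol, which equals the excess n(LiOH).
So n(LiOH) consumed by the sample = 0.009930 - 0.002477 = 0.007453 mol.
n(C9H8O4) = 0.007453 / 2 = 0.003726 mol.
mass C9H8O4 = 0.003726 x 180.16 = 0.6714 g, so %C9H8O4 = 0.6714/0.9523 x 100 = 70.5%.

70.5%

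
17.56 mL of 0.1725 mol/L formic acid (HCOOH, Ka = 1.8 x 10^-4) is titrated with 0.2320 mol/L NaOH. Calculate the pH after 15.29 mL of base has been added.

12.20

n(acid) = 0.1725 x 0.01756 = 0.003029 mol; n(NaOH) added = 0.2320 x 0.01529 = 0.003547 mol.
Base is in excess by 0.003547 - 0.003029 = 0.0005182 mol in a total volume of 0.03285 L.
[OH^-] = 0.0005182/0.03285 = 0.01577 M, so pOH = 1.80 and pH = 14.00 - 1.80 = 12.20.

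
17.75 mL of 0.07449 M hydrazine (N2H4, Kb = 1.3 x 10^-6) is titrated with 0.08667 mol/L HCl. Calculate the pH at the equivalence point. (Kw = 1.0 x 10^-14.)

4.76

n(N2H4) = 0.07449 x 0.01775 = 0.001322 mol; V(HCl) at equivalence = 0.001322/0.08667 = 0.01526 L.
At equivalence the base is fully converted to N2H5+; total volume = 0.03301 L, so [N2H5+] = 0.001322/0.03301 = 0.04006 M.
Ka(N2H5+) = Kw/Kb = 1.0e-14 / 1.3 x 10^-6 = 7.69e-9.
[H^+] = sqrt(Ka x [N2H5+]) = sqrt(7.69e-9 x 0.04006) = 1.76e-5 M.
pH = -log(1.76e-5) = 4.76.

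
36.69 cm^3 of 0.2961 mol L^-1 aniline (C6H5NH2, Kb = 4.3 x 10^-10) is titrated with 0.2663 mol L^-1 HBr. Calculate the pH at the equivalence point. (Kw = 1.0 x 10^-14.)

2.74

n(C6H5NH2) = 0.2961 x 0.03669 = 0.01086 mol; V(HBr) at equivalence = 0.01086/0.2663 = 0.04080 L.
At equivalence the base is fully converted to C6H5NH3+; total volume = 0.07749 L, so [C6H5NH3+] = 0.01086/0.07749 = 0.1402 M.
Ka(C6H5NH3+) = Kw/Kb = 1.0e-14 / 4.3 x 10^-10 = 2.33e-5.
[H^+] = sqrt(Ka x [C6H5NH3+]) = sqrt(2.33e-5 x 0.1402) = 0.00181 M.
pH = -log(0.00181) = 2.74.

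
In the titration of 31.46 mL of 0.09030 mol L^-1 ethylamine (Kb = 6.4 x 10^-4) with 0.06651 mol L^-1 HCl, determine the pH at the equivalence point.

6.11

n(C2H5NH2) = 0.09030 x 0.03146 = 0.002841 mol; V(HCl) at equivalence = 0.002841/0.06651 = 0.04271 L.
At equivalence the base is fully converted to C2H5NH3+; total volume = 0.07417 L, so [C2H5NH3+] = 0.002841/0.07417 = 0.03830 M.
Ka(C2H5NH3+) = Kw/Kb = 1.0e-14 / 6.4 x 10^-4 = 1.56e-11.
[H^+] = sqrt(Ka x [C2H5NH3+]) = sqrt(1.56e-11 x 0.03830) = 7.74e-7 M.
pH = -log(7.74e-7) = 6.11.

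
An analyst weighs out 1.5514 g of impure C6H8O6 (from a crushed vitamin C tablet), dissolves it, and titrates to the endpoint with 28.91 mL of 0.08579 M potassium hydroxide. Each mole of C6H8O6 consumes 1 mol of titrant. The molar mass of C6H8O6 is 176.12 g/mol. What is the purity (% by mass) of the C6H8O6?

n(KOH) = 0.08579 x 0.02891 = 0.002480 mol.
n(C6H8O6) = 0.002480 / 1 = 0.002480 mol.
mass of C6H8O6 = 0.002480 x 176.12 = 0.4368 g.
% purity = 0.4368 / 1.5514 x 100 = 28.2%.

28.2%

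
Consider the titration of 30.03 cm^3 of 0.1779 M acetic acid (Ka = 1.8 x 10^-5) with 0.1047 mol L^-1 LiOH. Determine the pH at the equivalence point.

n(CH3COOH) = 0.1779 x 0.03003 = 0.005342 mol; V(LiOH) at equivalence = 0.005342/0.1047 = 0.05103 L.
At equivalence all the acid is converted to CH3COO-; total volume = 0.03003 + 0.05103 = 0.08106 L, so [CH3COO-] = 0.005342/0.08106 = 0.06591 M.
Kb = Kw/Ka = 1.0e-14 / 1.8 x 10^-5 = 5.56e-10.
[OH^-] = sqrt(Kb x [CH3COO-]) = sqrt(5.56e-10 x 0.06591) = 6.05e-6 M.
pOH = 5.22, so pH = 14.00 - 5.22 = 8.78.

8.78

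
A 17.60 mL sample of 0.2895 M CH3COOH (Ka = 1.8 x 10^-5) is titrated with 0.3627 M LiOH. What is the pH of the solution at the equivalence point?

8.98

n(CH3COOH) = 0.2895 x 0.01760 = 0.005095 mol; V(LiOH) at equivalence = 0.005095/0.3627 = 0.01405 L.
At equivalence all the acid is converted to CH3COO-; total volume = 0.01760 + 0.01405 = 0.03165 L, so [CH3COO-] = 0.005095/0.03165 = 0.1610 M.
Kb = Kw/Ka = 1.0e-14 / 1.8 x 10^-5 = 5.56e-10.
[OH^-] = sqrt(Kb x [CH3COO-]) = sqrt(5.56e-10 x 0.1610) = 9.46e-6 M.
pOH = 5.02, so pH = 14.00 - 5.02 = 8.98.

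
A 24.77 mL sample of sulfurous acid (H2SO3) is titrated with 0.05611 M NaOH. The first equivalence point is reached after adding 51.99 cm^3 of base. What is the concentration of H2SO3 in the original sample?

0.118 M

n(NaOH) = 0.05611 x 0.05199 = 0.002917 mol.
At the first equivalence point, 1 mol OH^- react per mol H2SO3, so n(H2SO3) = 0.002917 / 1 = 0.002917 mol.
[H2SO3] = 0.002917 / 0.02477 L = 0.118 M.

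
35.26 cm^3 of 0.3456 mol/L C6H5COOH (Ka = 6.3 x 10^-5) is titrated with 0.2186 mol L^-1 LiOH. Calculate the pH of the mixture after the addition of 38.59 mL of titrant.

4.55

Initial n(C6H5COOH) = 0.3456 x 0.03526 = 0.01219 mol.
n(LiOH) added = 0.2186 x 0.03859 = 0.008436 mol, converting that many moles of C6H5COOH to C6H5COO-.
Remaining n(C6H5COOH) = 0.003750 mol; n(C6H5COO-) = 0.008436 mol.
By Henderson-Hasselbalch, pH = pKa + log([A^-]/[HA]) = 4.20 + log(0.008436/0.003750) = 4.20 + (+0.35) = 4.55.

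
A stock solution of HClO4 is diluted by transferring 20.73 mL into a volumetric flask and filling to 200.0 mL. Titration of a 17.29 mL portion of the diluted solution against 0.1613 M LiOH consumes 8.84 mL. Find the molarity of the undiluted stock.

n(LiOH) = 0.1613 x 0.008840 = 0.001426 mol.
n(HClO4) in the aliquot = 0.001426 mol.
[diluted HClO4] = 0.001426 / 0.01729 = 0.08247 M.
Dilution factor = 200.0/20.73 = 9.648, so [stock] = 0.08247 x 9.648 = 0.796 M.

0.796 M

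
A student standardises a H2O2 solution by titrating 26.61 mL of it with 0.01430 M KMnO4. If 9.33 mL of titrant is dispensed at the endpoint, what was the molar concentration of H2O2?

n(KMnO4) = 0.01430 x 0.009330 = 0.0001334 mol.
From the balanced equation, 2 mol KMnO4 reacts with 5 mol H2O2, so n(H2O2) = 0.0001334 x 5/2 = 0.0003335 mol.
[H2O2] = 0.0003335 / 0.02661 L = 0.0125 M.

0.0125 M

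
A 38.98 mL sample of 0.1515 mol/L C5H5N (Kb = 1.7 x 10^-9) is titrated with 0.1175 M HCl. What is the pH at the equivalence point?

3.20

n(C5H5N) = 0.1515 x 0.03898 = 0.005905 mol; V(HCl) at equivalence = 0.005905/0.1175 = 0.05026 L.
At equivalence the base is fully converted to C5H5NH+; total volume = 0.08924 L, so [C5H5NH+] = 0.005905/0.08924 = 0.06618 M.
Ka(C5H5NH+) = Kw/Kb = 1.0e-14 / 1.7 x 10^-9 = 5.88e-6.
[H^+] = sqrt(Ka x [C5H5NH+]) = sqrt(5.88e-6 x 0.06618) = 0.000624 M.
pH = -log(0.000624) = 3.20.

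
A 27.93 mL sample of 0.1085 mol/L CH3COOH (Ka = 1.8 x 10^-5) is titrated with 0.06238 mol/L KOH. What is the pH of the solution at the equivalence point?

n(CH3COOH) = 0.1085 x 0.02793 = 0.003030 mol; V(KOH) at equivalence = 0.003030/0.06238 = 0.04858 L.
At equivalence all the acid is converted to CH3COO-; total volume = 0.02793 + 0.04858 = 0.07651 L, so [CH3COO-] = 0.003030/0.07651 = 0.03961 M.
Kb = Kw/Ka = 1.0e-14 / 1.8 x 10^-5 = 5.56e-10.
[OH^-] = sqrt(Kb x [CH3COO-]) = sqrt(5.56e-10 x 0.03961) = 4.69e-6 M.
pOH = 5.33, so pH = 14.00 - 5.33 = 8.67.

8.67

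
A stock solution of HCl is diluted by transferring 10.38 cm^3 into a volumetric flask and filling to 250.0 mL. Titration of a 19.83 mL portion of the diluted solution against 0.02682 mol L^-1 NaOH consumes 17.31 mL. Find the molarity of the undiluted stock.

n(NaOH) = 0.02682 x 0.01731 = 0.0004643 mol.
n(HCl) in the aliquot = 0.0004643 mol.
[diluted HCl] = 0.0004643 / 0.01983 = 0.02341 M.
Dilution factor = 250.0/10.38 = 24.08, so [stock] = 0.02341 x 24.08 = 0.564 M.

0.564 M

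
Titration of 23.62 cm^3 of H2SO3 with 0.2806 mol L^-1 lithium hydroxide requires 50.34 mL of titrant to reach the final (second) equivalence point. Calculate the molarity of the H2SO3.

n(LiOH) = 0.2806 x 0.05034 = 0.01413 mol.
At the final (second) equivalence point, 2 mol OH^- react per mol H2SO3, so n(H2SO3) = 0.01413 / 2 = 0.007063 mol.
[H2SO3] = 0.007063 / 0.02362 L = 0.299 M.

0.299 M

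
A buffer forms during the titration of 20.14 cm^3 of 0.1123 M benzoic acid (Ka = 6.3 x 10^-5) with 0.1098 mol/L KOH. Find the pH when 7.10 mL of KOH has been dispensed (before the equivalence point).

Initial n(C6H5COOH) = 0.1123 x 0.02014 = 0.002262 mol.
n(KOH) added = 0.1098 x 0.007100 = 0.0007796 mol, converting that many moles of C6H5COOH to C6H5COO-.
Remaining n(C6H5COOH) = 0.001482 mol; n(C6H5COO-) = 0.0007796 mol.
By Henderson-Hasselbalch, pH = pKa + log([A^-]/[HA]) = 4.20 + log(0.0007796/0.001482) = 4.20 + (-0.28) = 3.92.

3.92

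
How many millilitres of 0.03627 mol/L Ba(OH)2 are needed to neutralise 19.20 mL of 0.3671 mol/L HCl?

97.2 mL

n(HCl) = 0.3671 mol/L x 0.01920 L = 0.007048 mol.
The neutralisation is 2 HCl : 1 Ba(OH)2, so n(Ba(OH)2) = 0.007048 x 1/2 = 0.003524 mol.
V(Ba(OH)2) = 0.003524 / 0.03627 = 0.09716 L = 97.2 mL.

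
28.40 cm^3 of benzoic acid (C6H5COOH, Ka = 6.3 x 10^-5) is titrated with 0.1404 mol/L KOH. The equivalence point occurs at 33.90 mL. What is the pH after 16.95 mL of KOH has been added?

4.20

16.95 mL is exactly half the equivalence volume (33.90/2), i.e. the half-equivalence point.
There, n(HA) = n(A^-), so pH = pKa = -log(6.3 x 10^-5) = 4.20.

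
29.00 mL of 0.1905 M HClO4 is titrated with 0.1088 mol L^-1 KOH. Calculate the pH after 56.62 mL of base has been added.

n(acid) = 0.1905 x 0.02900 = 0.005524 mol; n(KOH) added = 0.1088 x 0.05662 = 0.006160 mol.
Base is in excess by 0.006160 - 0.005524 = 0.0006358 mol in a total volume of 0.08562 L.
[OH^-] = 0.0006358/0.08562 = 0.007425 M, so pOH = 2.13 and pH = 14.00 - 2.13 = 11.87.

11.87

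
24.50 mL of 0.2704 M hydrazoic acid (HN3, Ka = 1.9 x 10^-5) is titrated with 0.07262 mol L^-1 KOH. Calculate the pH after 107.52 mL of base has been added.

n(acid) = 0.2704 x 0.02450 = 0.006625 mol; n(KOH) added = 0.07262 x 0.1075 = 0.007808 mol.
Base is in excess by 0.007808 - 0.006625 = 0.001183 mol in a total volume of 0.1320 L.
[OH^-] = 0.001183/0.1320 = 0.008963 M, so pOH = 2.05 and pH = 14.00 - 2.05 = 11.95.

11.95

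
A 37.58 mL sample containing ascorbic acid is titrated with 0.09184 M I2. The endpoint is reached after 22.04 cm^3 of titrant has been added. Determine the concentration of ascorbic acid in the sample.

n(I2) = 0.09184 x 0.02204 = 0.002024 mol.
From the balanced equation, 1 mol I2 reacts with 1 mol ascorbic acid, so n(ascorbic acid) = 0.002024 x 1/1 = 0.002024 mol.
[ascorbic acid] = 0.002024 / 0.03758 L = 0.0539 M.

0.0539 M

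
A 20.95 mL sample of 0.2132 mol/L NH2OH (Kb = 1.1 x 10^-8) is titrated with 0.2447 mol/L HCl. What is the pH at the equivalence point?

3.49

n(NH2OH) = 0.2132 x 0.02095 = 0.004467 mol; V(HCl) at equivalence = 0.004467/0.2447 = 0.01825 L.
At equivalence the base is fully converted to NH3OH+; total volume = 0.03920 L, so [NH3OH+] = 0.004467/0.03920 = 0.1139 M.
Ka(NH3OH+) = Kw/Kb = 1.0e-14 / 1.1 x 10^-8 = 9.09e-7.
[H^+] = sqrt(Ka x [NH3OH+]) = sqrt(9.09e-7 x 0.1139) = 0.000322 M.
pH = -log(0.000322) = 3.49.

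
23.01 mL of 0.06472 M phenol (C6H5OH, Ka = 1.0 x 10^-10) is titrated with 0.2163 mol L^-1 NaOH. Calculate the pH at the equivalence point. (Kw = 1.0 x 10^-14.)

11.35

n(C6H5OH) = 0.06472 x 0.02301 = 0.001489 mol; V(NaOH) at equivalence = 0.001489/0.2163 = 0.006885 L.
At equivalence all the acid is converted to C6H5O-; total volume = 0.02301 + 0.006885 = 0.02989 L, so [C6H5O-] = 0.001489/0.02989 = 0.04981 M.
Kb = Kw/Ka = 1.0e-14 / 1.0 x 10^-10 = 0.000100.
[OH^-] = sqrt(Kb x [C6H5O-]) = sqrt(0.000100 x 0.04981) = 0.00223 M.
pOH = 2.65, so pH = 14.00 - 2.65 = 11.35.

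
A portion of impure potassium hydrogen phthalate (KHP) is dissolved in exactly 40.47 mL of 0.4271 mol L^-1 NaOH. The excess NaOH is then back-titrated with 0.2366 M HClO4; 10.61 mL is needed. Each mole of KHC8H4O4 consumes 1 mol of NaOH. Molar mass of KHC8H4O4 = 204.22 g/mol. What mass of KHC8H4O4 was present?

3.02 g

Total n(NaOH) added = 0.4271 x 0.04047 = 0.01728 mol.
n(HClO4) used = 0.2366 x 0.01061 = 0.002510 mol, which equals the excess n(NaOH).
So n(NaOH) consumed by the sample = 0.01728 - 0.002510 = 0.01477 mol.
n(KHC8H4O4) = 0.01477 / 1 = 0.01477 mol.
mass = 0.01477 mol x 204.22 g/mol = 3.02 g.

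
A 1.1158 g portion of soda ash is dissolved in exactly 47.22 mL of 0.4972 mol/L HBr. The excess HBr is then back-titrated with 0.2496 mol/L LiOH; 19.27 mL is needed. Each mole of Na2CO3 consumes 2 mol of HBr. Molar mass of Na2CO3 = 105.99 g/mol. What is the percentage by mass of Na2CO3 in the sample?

88.7%

Total n(HBr) added = 0.4972 x 0.04722 = 0.02348 mol.
n(LiOH) used = 0.2496 x 0.01927 = 0.004810 mol, which equals the excess n(HBr).
So n(HBr) consumed by the sample = 0.02348 - 0.004810 = 0.01867 mol.
n(Na2CO3) = 0.01867 / 2 = 0.009334 mol.
mass Na2CO3 = 0.009334 x 105.99 = 0.9893 g, so %Na2CO3 = 0.9893/1.1158 x 100 = 88.7%.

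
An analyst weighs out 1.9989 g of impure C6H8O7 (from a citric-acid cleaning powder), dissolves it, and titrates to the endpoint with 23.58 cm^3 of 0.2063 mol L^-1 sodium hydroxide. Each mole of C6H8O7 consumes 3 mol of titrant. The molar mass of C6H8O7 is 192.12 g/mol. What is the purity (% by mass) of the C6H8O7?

15.6%

n(NaOH) = 0.2063 x 0.02358 = 0.004865 mol.
n(C6H8O7) = 0.004865 / 3 = 0.001622 mol.
mass of C6H8O7 = 0.001622 x 192.12 = 0.3115 g.
% purity = 0.3115 / 1.9989 x 100 = 15.6%.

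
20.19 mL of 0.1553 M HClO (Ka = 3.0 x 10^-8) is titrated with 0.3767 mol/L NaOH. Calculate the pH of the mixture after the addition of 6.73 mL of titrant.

8.15

Initial n(HClO) = 0.1553 x 0.02019 = 0.003136 mol.
n(NaOH) added = 0.3767 x 0.006730 = 0.002535 mol, converting that many moles of HClO to ClO-.
Remaining n(HClO) = 0.0006003 mol; n(ClO-) = 0.002535 mol.
By Henderson-Hasselbalch, pH = pKa + log([A^-]/[HA]) = 7.52 + log(0.002535/0.0006003) = 7.52 + (+0.63) = 8.15.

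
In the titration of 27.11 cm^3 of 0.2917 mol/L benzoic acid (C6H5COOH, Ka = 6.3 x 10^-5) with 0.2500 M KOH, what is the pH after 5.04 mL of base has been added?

3.48

Initial n(C6H5COOH) = 0.2917 x 0.02711 = 0.007908 mol.
n(KOH) added = 0.2500 x 0.005040 = 0.001260 mol, converting that many moles of C6H5COOH to C6H5COO-.
Remaining n(C6H5COOH) = 0.006648 mol; n(C6H5COO-) = 0.001260 mol.
By Henderson-Hasselbalch, pH = pKa + log([A^-]/[HA]) = 4.20 + log(0.001260/0.006648) = 4.20 + (-0.72) = 3.48.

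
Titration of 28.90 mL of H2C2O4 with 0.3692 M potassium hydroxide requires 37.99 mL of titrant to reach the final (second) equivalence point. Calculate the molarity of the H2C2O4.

0.243 M

n(KOH) = 0.3692 x 0.03799 = 0.01403 mol.
At the final (second) equivalence point, 2 mol OH^- react per mol H2C2O4, so n(H2C2O4) = 0.01403 / 2 = 0.007013 mol.
[H2C2O4] = 0.007013 / 0.02890 L = 0.243 M.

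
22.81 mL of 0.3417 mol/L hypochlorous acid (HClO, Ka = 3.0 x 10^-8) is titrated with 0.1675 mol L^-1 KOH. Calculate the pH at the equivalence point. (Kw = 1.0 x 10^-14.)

10.29

n(HClO) = 0.3417 x 0.02281 = 0.007794 mol; V(KOH) at equivalence = 0.007794/0.1675 = 0.04653 L.
At equivalence all the acid is converted to ClO-; total volume = 0.02281 + 0.04653 = 0.06934 L, so [ClO-] = 0.007794/0.06934 = 0.1124 M.
Kb = Kw/Ka = 1.0e-14 / 3.0 x 10^-8 = 3.33e-7.
[OH^-] = sqrt(Kb x [ClO-]) = sqrt(3.33e-7 x 0.1124) = 0.000194 M.
pOH = 3.71, so pH = 14.00 - 3.71 = 10.29.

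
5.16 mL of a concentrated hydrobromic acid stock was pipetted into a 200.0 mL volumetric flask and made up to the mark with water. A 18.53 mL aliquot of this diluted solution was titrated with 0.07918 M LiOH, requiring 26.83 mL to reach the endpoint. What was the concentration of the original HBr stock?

n(LiOH) = 0.07918 x 0.02683 = 0.002124 mol.
n(HBr) in the aliquot = 0.002124 mol.
[diluted HBr] = 0.002124 / 0.01853 = 0.1146 M.
Dilution factor = 200.0/5.160 = 38.76, so [stock] = 0.1146 x 38.76 = 4.44 M.

4.44 M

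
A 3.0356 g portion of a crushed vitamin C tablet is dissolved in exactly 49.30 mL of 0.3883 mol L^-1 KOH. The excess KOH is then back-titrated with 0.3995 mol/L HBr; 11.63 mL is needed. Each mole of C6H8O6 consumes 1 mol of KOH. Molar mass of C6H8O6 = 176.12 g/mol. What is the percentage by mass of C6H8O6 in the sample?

84.1%

Total n(KOH) added = 0.3883 x 0.04930 = 0.01914 mol.
n(HBr) used = 0.3995 x 0.01163 = 0.004646 mol, which equals the excess n(KOH).
So n(KOH) consumed by the sample = 0.01914 - 0.004646 = 0.01450 mol.
n(C6H8O6) = 0.01450 / 1 = 0.01450 mol.
mass C6H8O6 = 0.01450 x 176.12 = 2.553 g, so %C6H8O6 = 2.553/3.0356 x 100 = 84.1%.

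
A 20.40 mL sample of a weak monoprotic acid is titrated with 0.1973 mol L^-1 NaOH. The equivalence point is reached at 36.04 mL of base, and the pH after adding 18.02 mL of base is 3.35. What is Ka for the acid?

4.5 x 10^-4

18.02 mL is half of the equivalence volume, so this is the half-equivalence point where [HA] = [A^-].
At half-equivalence pH = pKa, so pKa = 3.35.
Ka = 10^(-3.35) = 4.5 x 10^-4.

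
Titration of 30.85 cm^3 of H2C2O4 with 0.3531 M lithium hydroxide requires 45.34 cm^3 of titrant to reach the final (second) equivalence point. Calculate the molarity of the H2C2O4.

0.259 M

n(LiOH) = 0.3531 x 0.04534 = 0.01601 mol.
At the final (second) equivalence point, 2 mol OH^- react per mol H2C2O4, so n(H2C2O4) = 0.01601 / 2 = 0.008005 mol.
[H2C2O4] = 0.008005 / 0.03085 L = 0.259 M.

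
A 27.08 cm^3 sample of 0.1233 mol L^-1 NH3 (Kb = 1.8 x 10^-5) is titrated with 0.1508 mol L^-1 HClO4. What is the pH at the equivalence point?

n(NH3) = 0.1233 x 0.02708 = 0.003339 mol; V(HClO4) at equivalence = 0.003339/0.1508 = 0.02214 L.
At equivalence the base is fully converted to NH4+; total volume = 0.04922 L, so [NH4+] = 0.003339/0.04922 = 0.06784 M.
Ka(NH4+) = Kw/Kb = 1.0e-14 / 1.8 x 10^-5 = 5.56e-10.
[H^+] = sqrt(Ka x [NH4+]) = sqrt(5.56e-10 x 0.06784) = 6.14e-6 M.
pH = -log(6.14e-6) = 5.21.

5.21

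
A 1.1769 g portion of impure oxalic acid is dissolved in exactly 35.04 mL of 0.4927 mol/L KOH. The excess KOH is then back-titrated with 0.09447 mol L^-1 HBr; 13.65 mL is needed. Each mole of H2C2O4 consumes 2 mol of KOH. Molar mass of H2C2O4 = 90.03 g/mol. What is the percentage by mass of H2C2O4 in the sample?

Total n(KOH) added = 0.4927 x 0.03504 = 0.01726 mol.
n(HBr) used = 0.09447 x 0.01365 = 0.001290 mol, which equals the excess n(KOH).
So n(KOH) consumed by the sample = 0.01726 - 0.001290 = 0.01597 mol.
n(H2C2O4) = 0.01597 / 2 = 0.007987 mol.
mass H2C2O4 = 0.007987 x 90.03 = 0.7191 g, so %H2C2O4 = 0.7191/1.1769 x 100 = 61.1%.

61.1%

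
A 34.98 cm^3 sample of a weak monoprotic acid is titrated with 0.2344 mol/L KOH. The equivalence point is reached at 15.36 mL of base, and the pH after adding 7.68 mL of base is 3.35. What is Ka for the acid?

4.5 x 10^-4

7.68 mL is half of the equivalence volume, so this is the half-equivalence point where [HA] = [A^-].
At half-equivalence pH = pKa, so pKa = 3.35.
Ka = 10^(-3.35) = 4.5 x 10^-4.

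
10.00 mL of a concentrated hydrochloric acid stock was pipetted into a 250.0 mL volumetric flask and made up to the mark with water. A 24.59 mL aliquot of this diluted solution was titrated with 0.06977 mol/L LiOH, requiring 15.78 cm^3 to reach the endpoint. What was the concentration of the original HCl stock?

n(LiOH) = 0.06977 x 0.01578 = 0.001101 mol.
n(HCl) in the aliquot = 0.001101 mol.
[diluted HCl] = 0.001101 / 0.02459 = 0.04477 M.
Dilution factor = 250.0/10.00 = 25.00, so [stock] = 0.04477 x 25.00 = 1.12 M.

1.12 M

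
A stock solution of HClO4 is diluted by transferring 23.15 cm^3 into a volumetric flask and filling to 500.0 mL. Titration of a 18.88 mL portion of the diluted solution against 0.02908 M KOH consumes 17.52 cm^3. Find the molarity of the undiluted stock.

0.583 M

n(KOH) = 0.02908 x 0.01752 = 0.0005095 mol.
n(HClO4) in the aliquot = 0.0005095 mol.
[diluted HClO4] = 0.0005095 / 0.01888 = 0.02699 M.
Dilution factor = 500.0/23.15 = 21.60, so [stock] = 0.02699 x 21.60 = 0.583 M.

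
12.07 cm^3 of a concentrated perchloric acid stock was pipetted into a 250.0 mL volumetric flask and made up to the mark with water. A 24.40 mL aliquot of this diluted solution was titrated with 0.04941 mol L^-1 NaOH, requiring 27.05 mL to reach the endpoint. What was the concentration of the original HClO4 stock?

1.13 M

n(NaOH) = 0.04941 x 0.02705 = 0.001337 mol.
n(HClO4) in the aliquot = 0.001337 mol.
[diluted HClO4] = 0.001337 / 0.02440 = 0.05478 M.
Dilution factor = 250.0/12.07 = 20.71, so [stock] = 0.05478 x 20.71 = 1.13 M.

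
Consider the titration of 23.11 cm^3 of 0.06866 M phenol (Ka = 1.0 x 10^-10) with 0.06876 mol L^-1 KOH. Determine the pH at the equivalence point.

11.27

n(C6H5OH) = 0.06866 x 0.02311 = 0.001587 mol; V(KOH) at equivalence = 0.001587/0.06876 = 0.02308 L.
At equivalence all the acid is converted to C6H5O-; total volume = 0.02311 + 0.02308 = 0.04619 L, so [C6H5O-] = 0.001587/0.04619 = 0.03435 M.
Kb = Kw/Ka = 1.0e-14 / 1.0 x 10^-10 = 0.000100.
[OH^-] = sqrt(Kb x [C6H5O-]) = sqrt(0.000100 x 0.03435) = 0.00185 M.
pOH = 2.73, so pH = 14.00 - 2.73 = 11.27.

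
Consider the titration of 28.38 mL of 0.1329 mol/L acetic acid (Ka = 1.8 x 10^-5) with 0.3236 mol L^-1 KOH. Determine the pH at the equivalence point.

n(CH3COOH) = 0.1329 x 0.02838 = 0.003772 mol; V(KOH) at equivalence = 0.003772/0.3236 = 0.01166 L.
At equivalence all the acid is converted to CH3COO-; total volume = 0.02838 + 0.01166 = 0.04004 L, so [CH3COO-] = 0.003772/0.04004 = 0.09421 M.
Kb = Kw/Ka = 1.0e-14 / 1.8 x 10^-5 = 5.56e-10.
[OH^-] = sqrt(Kb x [CH3COO-]) = sqrt(5.56e-10 x 0.09421) = 7.23e-6 M.
pOH = 5.14, so pH = 14.00 - 5.14 = 8.86.

8.86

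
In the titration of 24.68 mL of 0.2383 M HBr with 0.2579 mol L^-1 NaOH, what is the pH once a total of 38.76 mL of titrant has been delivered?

12.81

n(acid) = 0.2383 x 0.02468 = 0.005881 mol; n(NaOH) added = 0.2579 x 0.03876 = 0.009996 mol.
Base is in excess by 0.009996 - 0.005881 = 0.004115 mol in a total volume of 0.06344 L.
[OH^-] = 0.004115/0.06344 = 0.06486 M, so pOH = 1.19 and pH = 14.00 - 1.19 = 12.81.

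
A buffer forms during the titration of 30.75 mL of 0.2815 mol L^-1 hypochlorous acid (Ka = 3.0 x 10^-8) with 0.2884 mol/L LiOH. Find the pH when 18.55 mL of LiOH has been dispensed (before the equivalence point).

7.73

Initial n(HClO) = 0.2815 x 0.03075 = 0.008656 mol.
n(LiOH) added = 0.2884 x 0.01855 = 0.005350 mol, converting that many moles of HClO to ClO-.
Remaining n(HClO) = 0.003306 mol; n(ClO-) = 0.005350 mol.
By Henderson-Hasselbalch, pH = pKa + log([A^-]/[HA]) = 7.52 + log(0.005350/0.003306) = 7.52 + (+0.21) = 7.73.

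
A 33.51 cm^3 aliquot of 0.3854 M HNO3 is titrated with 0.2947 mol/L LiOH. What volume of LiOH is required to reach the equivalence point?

n(HNO3) = 0.3854 mol/L x 0.03351 L = 0.01291 mol.
At equivalence n(LiOH) = n(HNO3) = 0.01291 mol.
V(LiOH) = 0.01291 / 0.2947 = 0.04382 L = 43.8 mL.

43.8 mL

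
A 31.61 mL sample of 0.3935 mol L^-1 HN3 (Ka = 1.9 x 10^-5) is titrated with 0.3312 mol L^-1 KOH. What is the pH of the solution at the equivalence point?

n(HN3) = 0.3935 x 0.03161 = 0.01244 mol; V(KOH) at equivalence = 0.01244/0.3312 = 0.03756 L.
At equivalence all the acid is converted to N3-; total volume = 0.03161 + 0.03756 = 0.06917 L, so [N3-] = 0.01244/0.06917 = 0.1798 M.
Kb = Kw/Ka = 1.0e-14 / 1.9 x 10^-5 = 5.26e-10.
[OH^-] = sqrt(Kb x [N3-]) = sqrt(5.26e-10 x 0.1798) = 9.73e-6 M.
pOH = 5.01, so pH = 14.00 - 5.01 = 8.99.

8.99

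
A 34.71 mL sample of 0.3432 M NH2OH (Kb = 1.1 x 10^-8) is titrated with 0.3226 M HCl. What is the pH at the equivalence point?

n(NH2OH) = 0.3432 x 0.03471 = 0.01191 mol; V(HCl) at equivalence = 0.01191/0.3226 = 0.03693 L.
At equivalence the base is fully converted to NH3OH+; total volume = 0.07164 L, so [NH3OH+] = 0.01191/0.07164 = 0.1663 M.
Ka(NH3OH+) = Kw/Kb = 1.0e-14 / 1.1 x 10^-8 = 9.09e-7.
[H^+] = sqrt(Ka x [NH3OH+]) = sqrt(9.09e-7 x 0.1663) = 0.000389 M.
pH = -log(0.000389) = 3.41.

3.41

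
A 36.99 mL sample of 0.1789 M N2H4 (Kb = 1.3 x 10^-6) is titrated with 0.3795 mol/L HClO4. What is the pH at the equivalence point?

4.51

n(N2H4) = 0.1789 x 0.03699 = 0.006618 mol; V(HClO4) at equivalence = 0.006618/0.3795 = 0.01744 L.
At equivalence the base is fully converted to N2H5+; total volume = 0.05443 L, so [N2H5+] = 0.006618/0.05443 = 0.1216 M.
Ka(N2H5+) = Kw/Kb = 1.0e-14 / 1.3 x 10^-6 = 7.69e-9.
[H^+] = sqrt(Ka x [N2H5+]) = sqrt(7.69e-9 x 0.1216) = 3.06e-5 M.
pH = -log(3.06e-5) = 4.51.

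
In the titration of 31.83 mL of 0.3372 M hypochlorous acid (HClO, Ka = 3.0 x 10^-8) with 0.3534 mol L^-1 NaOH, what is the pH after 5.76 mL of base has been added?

Initial n(HClO) = 0.3372 x 0.03183 = 0.01073 mol.
n(NaOH) added = 0.3534 x 0.005760 = 0.002036 mol, converting that many moles of HClO to ClO-.
Remaining n(HClO) = 0.008697 mol; n(ClO-) = 0.002036 mol.
By Henderson-Hasselbalch, pH = pKa + log([A^-]/[HA]) = 7.52 + log(0.002036/0.008697) = 7.52 + (-0.63) = 6.89.

6.89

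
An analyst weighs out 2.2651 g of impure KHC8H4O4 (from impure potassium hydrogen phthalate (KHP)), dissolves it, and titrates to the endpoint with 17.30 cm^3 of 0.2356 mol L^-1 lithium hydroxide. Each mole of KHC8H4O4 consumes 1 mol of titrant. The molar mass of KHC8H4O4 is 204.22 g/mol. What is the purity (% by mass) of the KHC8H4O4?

n(LiOH) = 0.2356 x 0.01730 = 0.004076 mol.
n(KHC8H4O4) = 0.004076 / 1 = 0.004076 mol.
mass of KHC8H4O4 = 0.004076 x 204.22 = 0.8324 g.
% purity = 0.8324 / 2.2651 x 100 = 36.7%.

36.7%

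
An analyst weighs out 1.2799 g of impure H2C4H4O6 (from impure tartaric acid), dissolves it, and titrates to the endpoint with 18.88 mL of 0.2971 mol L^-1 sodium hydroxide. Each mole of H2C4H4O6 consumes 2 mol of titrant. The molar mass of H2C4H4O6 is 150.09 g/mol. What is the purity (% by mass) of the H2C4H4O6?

n(NaOH) = 0.2971 x 0.01888 = 0.005609 mol.
n(H2C4H4O6) = 0.005609 / 2 = 0.002805 mol.
mass of H2C4H4O6 = 0.002805 x 150.09 = 0.4209 g.
% purity = 0.4209 / 1.2799 x 100 = 32.9%.

32.9%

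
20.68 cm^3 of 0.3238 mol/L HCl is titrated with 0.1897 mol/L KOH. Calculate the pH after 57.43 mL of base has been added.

12.73

n(acid) = 0.3238 x 0.02068 = 0.006696 mol; n(KOH) added = 0.1897 x 0.05743 = 0.01089 mol.
Base is in excess by 0.01089 - 0.006696 = 0.004198 mol in a total volume of 0.07811 L.
[OH^-] = 0.004198/0.07811 = 0.05375 M, so pOH = 1.27 and pH = 14.00 - 1.27 = 12.73.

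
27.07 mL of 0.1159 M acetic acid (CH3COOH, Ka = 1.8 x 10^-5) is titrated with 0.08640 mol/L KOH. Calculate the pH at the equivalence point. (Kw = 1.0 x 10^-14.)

8.72

n(CH3COOH) = 0.1159 x 0.02707 = 0.003137 mol; V(KOH) at equivalence = 0.003137/0.08640 = 0.03631 L.
At equivalence all the acid is converted to CH3COO-; total volume = 0.02707 + 0.03631 = 0.06338 L, so [CH3COO-] = 0.003137/0.06338 = 0.04950 M.
Kb = Kw/Ka = 1.0e-14 / 1.8 x 10^-5 = 5.56e-10.
[OH^-] = sqrt(Kb x [CH3COO-]) = sqrt(5.56e-10 x 0.04950) = 5.24e-6 M.
pOH = 5.28, so pH = 14.00 - 5.28 = 8.72.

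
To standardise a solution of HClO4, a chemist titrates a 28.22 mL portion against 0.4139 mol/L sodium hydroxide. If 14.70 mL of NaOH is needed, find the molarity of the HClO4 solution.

0.216 M

n(NaOH) delivered = 0.4139 x 0.01470 = 0.006084 mol.
For a 1:1 reaction, n(HClO4) = 0.006084 mol.
[HClO4] = 0.006084 mol / 0.02822 L = 0.216 M.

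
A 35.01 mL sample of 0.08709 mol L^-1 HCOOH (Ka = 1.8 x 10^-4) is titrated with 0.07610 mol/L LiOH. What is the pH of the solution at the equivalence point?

n(HCOOH) = 0.08709 x 0.03501 = 0.003049 mol; V(LiOH) at equivalence = 0.003049/0.07610 = 0.04007 L.
At equivalence all the acid is converted to HCOO-; total volume = 0.03501 + 0.04007 = 0.07508 L, so [HCOO-] = 0.003049/0.07508 = 0.04061 M.
Kb = Kw/Ka = 1.0e-14 / 1.8 x 10^-4 = 5.56e-11.
[OH^-] = sqrt(Kb x [HCOO-]) = sqrt(5.56e-11 x 0.04061) = 1.50e-6 M.
pOH = 5.82, so pH = 14.00 - 5.82 = 8.18.

8.18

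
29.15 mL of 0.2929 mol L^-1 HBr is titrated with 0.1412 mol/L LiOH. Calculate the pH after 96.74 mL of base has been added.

12.61

n(acid) = 0.2929 x 0.02915 = 0.008538 mol; n(LiOH) added = 0.1412 x 0.09674 = 0.01366 mol.
Base is in excess by 0.01366 - 0.008538 = 0.005122 mol in a total volume of 0.1259 L.
[OH^-] = 0.005122/0.1259 = 0.04068 M, so pOH = 1.39 and pH = 14.00 - 1.39 = 12.61.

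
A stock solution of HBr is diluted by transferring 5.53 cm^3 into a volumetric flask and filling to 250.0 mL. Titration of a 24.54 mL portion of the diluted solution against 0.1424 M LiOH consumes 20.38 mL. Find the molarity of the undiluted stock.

5.35 M

n(LiOH) = 0.1424 x 0.02038 = 0.002902 mol.
n(HBr) in the aliquot = 0.002902 mol.
[diluted HBr] = 0.002902 / 0.02454 = 0.1183 M.
Dilution factor = 250.0/5.530 = 45.21, so [stock] = 0.1183 x 45.21 = 5.35 M.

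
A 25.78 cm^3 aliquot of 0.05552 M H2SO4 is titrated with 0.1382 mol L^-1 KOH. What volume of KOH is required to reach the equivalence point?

20.7 mL

n(H2SO4) = 0.05552 mol/L x 0.02578 L = 0.001431 mol.
The neutralisation is 1 H2SO4 : 2 KOH, so n(KOH) = 0.001431 x 2/1 = 0.002863 mol.
V(KOH) = 0.002863 / 0.1382 = 0.02071 L = 20.7 mL.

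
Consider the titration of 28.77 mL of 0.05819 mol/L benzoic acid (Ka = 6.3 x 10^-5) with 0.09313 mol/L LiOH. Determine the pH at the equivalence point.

n(C6H5COOH) = 0.05819 x 0.02877 = 0.001674 mol; V(LiOH) at equivalence = 0.001674/0.09313 = 0.01798 L.
At equivalence all the acid is converted to C6H5COO-; total volume = 0.02877 + 0.01798 = 0.04675 L, so [C6H5COO-] = 0.001674/0.04675 = 0.03581 M.
Kb = Kw/Ka = 1.0e-14 / 6.3 x 10^-5 = 1.59e-10.
[OH^-] = sqrt(Kb x [C6H5COO-]) = sqrt(1.59e-10 x 0.03581) = 2.38e-6 M.
pOH = 5.62, so pH = 14.00 - 5.62 = 8.38.

8.38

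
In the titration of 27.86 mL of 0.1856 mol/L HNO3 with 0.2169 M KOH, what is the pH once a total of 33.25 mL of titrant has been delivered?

n(acid) = 0.1856 x 0.02786 = 0.005171 mol; n(KOH) added = 0.2169 x 0.03325 = 0.007212 mol.
Base is in excess by 0.007212 - 0.005171 = 0.002041 mol in a total volume of 0.06111 L.
[OH^-] = 0.002041/0.06111 = 0.03340 M, so pOH = 1.48 and pH = 14.00 - 1.48 = 12.52.

12.52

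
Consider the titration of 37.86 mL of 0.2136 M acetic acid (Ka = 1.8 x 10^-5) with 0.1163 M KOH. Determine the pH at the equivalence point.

n(CH3COOH) = 0.2136 x 0.03786 = 0.008087 mol; V(KOH) at equivalence = 0.008087/0.1163 = 0.06953 L.
At equivalence all the acid is converted to CH3COO-; total volume = 0.03786 + 0.06953 = 0.1074 L, so [CH3COO-] = 0.008087/0.1074 = 0.07530 M.
Kb = Kw/Ka = 1.0e-14 / 1.8 x 10^-5 = 5.56e-10.
[OH^-] = sqrt(Kb x [CH3COO-]) = sqrt(5.56e-10 x 0.07530) = 6.47e-6 M.
pOH = 5.19, so pH = 14.00 - 5.19 = 8.81.

8.81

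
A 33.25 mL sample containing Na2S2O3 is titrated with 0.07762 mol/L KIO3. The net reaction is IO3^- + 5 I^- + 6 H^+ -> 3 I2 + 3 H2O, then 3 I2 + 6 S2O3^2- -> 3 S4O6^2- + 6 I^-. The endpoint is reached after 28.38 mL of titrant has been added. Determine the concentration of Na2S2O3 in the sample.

n(KIO3) = 0.07762 x 0.02838 = 0.002203 mol.
From the balanced equation, 1 mol KIO3 reacts with 6 mol Na2S2O3, so n(Na2S2O3) = 0.002203 x 6/1 = 0.01322 mol.
[Na2S2O3] = 0.01322 / 0.03325 L = 0.398 M.

0.398 M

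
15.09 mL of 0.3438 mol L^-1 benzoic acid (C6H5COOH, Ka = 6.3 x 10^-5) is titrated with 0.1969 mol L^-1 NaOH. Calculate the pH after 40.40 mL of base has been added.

n(acid) = 0.3438 x 0.01509 = 0.005188 mol; n(NaOH) added = 0.1969 x 0.04040 = 0.007955 mol.
Base is in excess by 0.007955 - 0.005188 = 0.002767 mol in a total volume of 0.05549 L.
[OH^-] = 0.002767/0.05549 = 0.04986 M, so pOH = 1.30 and pH = 14.00 - 1.30 = 12.70.

12.70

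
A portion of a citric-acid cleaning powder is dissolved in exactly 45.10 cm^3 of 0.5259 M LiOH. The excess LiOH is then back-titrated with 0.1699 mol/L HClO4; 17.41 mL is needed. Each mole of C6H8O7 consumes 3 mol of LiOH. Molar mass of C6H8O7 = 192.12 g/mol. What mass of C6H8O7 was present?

Total n(LiOH) added = 0.5259 x 0.04510 = 0.02372 mol.
n(HClO4) used = 0.1699 x 0.01741 = 0.002958 mol, which equals the excess n(LiOH).
So n(LiOH) consumed by the sample = 0.02372 - 0.002958 = 0.02076 mol.
n(C6H8O7) = 0.02076 / 3 = 0.006920 mol.
mass = 0.006920 mol x 192.12 g/mol = 1.33 g.

1.33 g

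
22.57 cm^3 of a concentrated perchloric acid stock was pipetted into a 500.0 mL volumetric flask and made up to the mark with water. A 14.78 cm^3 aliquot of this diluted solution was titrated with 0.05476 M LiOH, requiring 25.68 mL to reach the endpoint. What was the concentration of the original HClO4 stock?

2.11 M

n(LiOH) = 0.05476 x 0.02568 = 0.001406 mol.
n(HClO4) in the aliquot = 0.001406 mol.
[diluted HClO4] = 0.001406 / 0.01478 = 0.09514 M.
Dilution factor = 500.0/22.57 = 22.15, so [stock] = 0.09514 x 22.15 = 2.11 M.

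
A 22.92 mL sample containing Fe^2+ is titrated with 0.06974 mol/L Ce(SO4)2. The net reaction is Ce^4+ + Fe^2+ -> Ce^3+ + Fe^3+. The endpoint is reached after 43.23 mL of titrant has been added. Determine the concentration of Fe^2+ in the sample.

0.132 M

n(Ce(SO4)2) = 0.06974 x 0.04323 = 0.003015 mol.
From the balanced equation, 1 mol Ce(SO4)2 reacts with 1 mol Fe^2+, so n(Fe^2+) = 0.003015 x 1/1 = 0.003015 mol.
[Fe^2+] = 0.003015 / 0.02292 L = 0.132 M.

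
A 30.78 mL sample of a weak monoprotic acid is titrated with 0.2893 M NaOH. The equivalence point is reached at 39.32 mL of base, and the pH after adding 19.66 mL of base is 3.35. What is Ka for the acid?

19.66 mL is half of the equivalence volume, so this is the half-equivalence point where [HA] = [A^-].
At half-equivalence pH = pKa, so pKa = 3.35.
Ka = 10^(-3.35) = 4.5 x 10^-4.

4.5 x 10^-4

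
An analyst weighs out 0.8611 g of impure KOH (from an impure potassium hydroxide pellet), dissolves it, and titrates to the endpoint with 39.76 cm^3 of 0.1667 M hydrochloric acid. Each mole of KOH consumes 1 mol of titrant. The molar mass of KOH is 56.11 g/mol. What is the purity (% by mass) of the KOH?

n(HCl) = 0.1667 x 0.03976 = 0.006628 mol.
n(KOH) = 0.006628 / 1 = 0.006628 mol.
mass of KOH = 0.006628 x 56.11 = 0.3719 g.
% purity = 0.3719 / 0.8611 x 100 = 43.2%.

43.2%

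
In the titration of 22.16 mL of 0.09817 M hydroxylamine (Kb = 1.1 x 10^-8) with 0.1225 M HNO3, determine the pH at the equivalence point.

n(NH2OH) = 0.09817 x 0.02216 = 0.002175 mol; V(HNO3) at equivalence = 0.002175/0.1225 = 0.01776 L.
At equivalence the base is fully converted to NH3OH+; total volume = 0.03992 L, so [NH3OH+] = 0.002175/0.03992 = 0.05450 M.
Ka(NH3OH+) = Kw/Kb = 1.0e-14 / 1.1 x 10^-8 = 9.09e-7.
[H^+] = sqrt(Ka x [NH3OH+]) = sqrt(9.09e-7 x 0.05450) = 0.000223 M.
pH = -log(0.000223) = 3.65.

3.65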